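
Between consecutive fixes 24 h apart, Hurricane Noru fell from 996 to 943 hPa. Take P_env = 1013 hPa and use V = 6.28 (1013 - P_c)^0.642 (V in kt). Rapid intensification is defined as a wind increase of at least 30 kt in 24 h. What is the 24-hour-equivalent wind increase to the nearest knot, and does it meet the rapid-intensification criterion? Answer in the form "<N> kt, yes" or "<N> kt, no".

57 kt, yes

V₁: ΔP = 17, V ≈ 6.28 × 17^0.642 ≈ 38.72 kt.
V₂: ΔP = 70, V ≈ 6.28 × 70^0.642 ≈ 96.05 kt.
ΔV over 24 h = 57.33 kt → 24 h equivalent = 57.33 × 24/24 ≈ 57.33 kt.
57 kt ≥ 30 kt ⇒ rapid intensification.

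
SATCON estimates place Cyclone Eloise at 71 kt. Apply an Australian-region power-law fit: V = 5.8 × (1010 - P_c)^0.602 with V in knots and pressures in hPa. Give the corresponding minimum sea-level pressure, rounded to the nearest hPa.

ΔP = (V / 5.8)^(1/0.602) = (71/5.8)^1.661.
71/5.8 = 12.241; 12.241^1.661 ≈ 64.12 hPa.
P_c = 1010 − 64.12 = 945.88 ≈ 946 hPa.

946 hPa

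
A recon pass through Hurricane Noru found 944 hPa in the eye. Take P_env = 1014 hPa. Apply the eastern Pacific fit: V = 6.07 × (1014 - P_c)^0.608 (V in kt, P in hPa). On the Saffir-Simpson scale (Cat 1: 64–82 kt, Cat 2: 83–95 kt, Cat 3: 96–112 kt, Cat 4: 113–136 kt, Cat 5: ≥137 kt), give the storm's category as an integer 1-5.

1

ΔP = 1014 − 944 = 70 hPa.
V ≈ 6.07 × 70^0.608 = 6.07 × 13.24 ≈ 80 kt.
80 kt falls in the Category 1 band.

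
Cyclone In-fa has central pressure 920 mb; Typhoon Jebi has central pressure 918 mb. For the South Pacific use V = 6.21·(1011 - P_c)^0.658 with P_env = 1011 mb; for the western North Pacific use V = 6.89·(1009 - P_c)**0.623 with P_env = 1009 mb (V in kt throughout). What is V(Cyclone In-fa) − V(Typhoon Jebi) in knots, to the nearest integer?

6 kt

Cyclone In-fa: ΔP = 91; V ≈ 6.21 × 91^0.658 ≈ 120.82 kt.
Typhoon Jebi: ΔP = 91; V ≈ 6.89 × 91^0.623 ≈ 114.47 kt.
Difference ≈ 120.82 − 114.47 = 6.35 → 6 kt.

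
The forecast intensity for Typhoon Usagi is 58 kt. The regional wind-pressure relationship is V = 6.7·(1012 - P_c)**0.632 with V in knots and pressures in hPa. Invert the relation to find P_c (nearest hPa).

982 hPa

ΔP = (V / 6.7)^(1/0.632) = (58/6.7)^1.582.
58/6.7 = 8.657; 8.657^1.582 ≈ 30.42 hPa.
P_c = 1012 − 30.42 = 981.58 ≈ 982 hPa.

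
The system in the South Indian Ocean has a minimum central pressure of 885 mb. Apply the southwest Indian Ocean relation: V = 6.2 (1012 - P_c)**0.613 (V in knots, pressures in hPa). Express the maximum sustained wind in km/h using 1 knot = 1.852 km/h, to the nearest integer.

224 km/h

ΔP = 1012 − 885 = 127 mb.
V ≈ 6.2 × 127^0.613 = 6.2 × 19.482 ≈ 120.788 kt.
120.788 × 1.852 ≈ 223.70 km/h → 224 km/h.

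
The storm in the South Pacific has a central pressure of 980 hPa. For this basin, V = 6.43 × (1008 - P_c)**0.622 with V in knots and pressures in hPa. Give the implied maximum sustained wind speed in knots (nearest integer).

ΔP = 1008 − 980 = 28 hPa.
28^0.622 ≈ 7.946.
V ≈ 6.43 × 7.946 ≈ 51.1 kt.

51 kt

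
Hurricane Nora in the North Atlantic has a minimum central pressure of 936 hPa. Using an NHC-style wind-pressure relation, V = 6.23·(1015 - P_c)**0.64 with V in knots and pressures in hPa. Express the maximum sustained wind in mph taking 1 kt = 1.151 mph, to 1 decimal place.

ΔP = 1015 − 936 = 79 hPa.
V ≈ 6.23 × 79^0.64 = 6.23 × 16.386 ≈ 102.087 kt.
102.087 × 1.151 ≈ 117.50 mph → 117.5 mph.

117.5 mph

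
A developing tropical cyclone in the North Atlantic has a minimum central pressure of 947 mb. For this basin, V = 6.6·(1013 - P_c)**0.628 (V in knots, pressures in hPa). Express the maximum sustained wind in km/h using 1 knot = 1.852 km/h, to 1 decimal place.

169.8 km/h

ΔP = 1013 − 947 = 66 mb.
V ≈ 6.6 × 66^0.628 = 6.6 × 13.889 ≈ 91.668 kt.
91.668 × 1.852 ≈ 169.77 km/h → 169.8 km/h.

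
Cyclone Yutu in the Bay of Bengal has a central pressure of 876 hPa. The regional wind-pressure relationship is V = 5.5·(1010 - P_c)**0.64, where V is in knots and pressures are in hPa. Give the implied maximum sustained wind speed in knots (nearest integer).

ΔP = 1010 − 876 = 134 hPa.
134^0.64 ≈ 22.980.
V ≈ 5.5 × 22.980 ≈ 126.4 kt.

126 kt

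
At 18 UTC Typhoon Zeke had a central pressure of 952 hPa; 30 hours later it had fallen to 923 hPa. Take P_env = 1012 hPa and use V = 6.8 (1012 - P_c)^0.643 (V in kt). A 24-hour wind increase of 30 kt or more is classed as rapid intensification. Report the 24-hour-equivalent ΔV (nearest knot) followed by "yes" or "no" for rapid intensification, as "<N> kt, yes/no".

V₁: ΔP = 60, V ≈ 6.8 × 60^0.643 ≈ 94.59 kt.
V₂: ΔP = 89, V ≈ 6.8 × 89^0.643 ≈ 121.89 kt.
ΔV over 30 h = 27.30 kt → 24 h equivalent = 27.30 × 24/30 ≈ 21.84 kt.
22 kt < 30 kt ⇒ not rapid intensification.

22 kt, no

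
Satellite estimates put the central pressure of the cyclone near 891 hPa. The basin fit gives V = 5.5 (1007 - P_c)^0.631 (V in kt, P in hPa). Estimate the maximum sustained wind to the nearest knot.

110 kt

ΔP = 1007 − 891 = 116 hPa.
116^0.631 ≈ 20.076.
V ≈ 5.5 × 20.076 ≈ 110.4 kt.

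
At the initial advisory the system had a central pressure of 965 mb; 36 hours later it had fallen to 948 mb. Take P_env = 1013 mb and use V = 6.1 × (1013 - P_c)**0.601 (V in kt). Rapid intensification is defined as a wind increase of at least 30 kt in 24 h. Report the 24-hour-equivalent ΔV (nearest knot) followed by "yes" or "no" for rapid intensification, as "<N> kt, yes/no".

V₁: ΔP = 48, V ≈ 6.1 × 48^0.601 ≈ 62.48 kt.
V₂: ΔP = 65, V ≈ 6.1 × 65^0.601 ≈ 74.97 kt.
ΔV over 36 h = 12.49 kt → 24 h equivalent = 12.49 × 24/36 ≈ 8.33 kt.
8 kt < 30 kt ⇒ not rapid intensification.

8 kt, no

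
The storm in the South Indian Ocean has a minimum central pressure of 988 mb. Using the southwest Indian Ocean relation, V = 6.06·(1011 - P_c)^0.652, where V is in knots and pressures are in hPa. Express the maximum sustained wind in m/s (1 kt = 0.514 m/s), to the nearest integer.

24 m/s

ΔP = 1011 − 988 = 23 mb.
V ≈ 6.06 × 23^0.652 = 6.06 × 7.724 ≈ 46.808 kt.
46.808 × 0.514 ≈ 24.06 m/s → 24 m/s.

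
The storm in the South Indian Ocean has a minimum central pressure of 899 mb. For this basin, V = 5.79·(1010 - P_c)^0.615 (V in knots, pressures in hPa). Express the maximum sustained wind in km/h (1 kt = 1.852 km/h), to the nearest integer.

ΔP = 1010 − 899 = 111 mb.
V ≈ 5.79 × 111^0.615 = 5.79 × 18.108 ≈ 104.846 kt.
104.846 × 1.852 ≈ 194.17 km/h → 194 km/h.

194 km/h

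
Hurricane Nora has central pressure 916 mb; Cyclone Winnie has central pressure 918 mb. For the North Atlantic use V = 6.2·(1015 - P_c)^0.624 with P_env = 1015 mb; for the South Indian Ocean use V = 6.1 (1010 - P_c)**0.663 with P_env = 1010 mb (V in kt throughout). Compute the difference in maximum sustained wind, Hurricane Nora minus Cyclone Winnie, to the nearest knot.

Hurricane Nora: ΔP = 99; V ≈ 6.2 × 99^0.624 ≈ 109.06 kt.
Cyclone Winnie: ΔP = 92; V ≈ 6.1 × 92^0.663 ≈ 122.27 kt.
Difference ≈ 109.06 − 122.27 = -13.21 → -13 kt.

-13 kt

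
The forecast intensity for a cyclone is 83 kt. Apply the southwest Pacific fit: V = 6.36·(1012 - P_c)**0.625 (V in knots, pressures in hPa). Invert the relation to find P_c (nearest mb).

951 mb

ΔP = (V / 6.36)^(1/0.625) = (83/6.36)^1.600.
83/6.36 = 13.050; 13.050^1.600 ≈ 60.95 mb.
P_c = 1012 − 60.95 = 951.05 ≈ 951 mb.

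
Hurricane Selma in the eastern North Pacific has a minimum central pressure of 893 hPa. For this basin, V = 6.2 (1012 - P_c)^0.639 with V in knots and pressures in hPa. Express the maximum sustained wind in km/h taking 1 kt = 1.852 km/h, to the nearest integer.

243 km/h

ΔP = 1012 − 893 = 119 hPa.
V ≈ 6.2 × 119^0.639 = 6.2 × 21.197 ≈ 131.421 kt.
131.421 × 1.852 ≈ 243.39 km/h → 243 km/h.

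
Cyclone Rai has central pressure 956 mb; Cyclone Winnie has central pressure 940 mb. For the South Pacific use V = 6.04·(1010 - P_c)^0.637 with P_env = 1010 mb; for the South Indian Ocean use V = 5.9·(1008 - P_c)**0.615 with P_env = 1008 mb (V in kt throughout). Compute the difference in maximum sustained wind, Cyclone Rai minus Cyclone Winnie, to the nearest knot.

-2 kt

Cyclone Rai: ΔP = 54; V ≈ 6.04 × 54^0.637 ≈ 76.66 kt.
Cyclone Winnie: ΔP = 68; V ≈ 5.9 × 68^0.615 ≈ 79.04 kt.
Difference ≈ 76.66 − 79.04 = -2.38 → -2 kt.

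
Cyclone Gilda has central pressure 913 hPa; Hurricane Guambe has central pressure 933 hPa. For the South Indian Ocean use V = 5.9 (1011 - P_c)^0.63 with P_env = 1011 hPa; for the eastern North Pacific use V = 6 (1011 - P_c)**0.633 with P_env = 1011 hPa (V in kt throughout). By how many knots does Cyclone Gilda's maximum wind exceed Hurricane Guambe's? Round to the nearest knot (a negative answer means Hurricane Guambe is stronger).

11 kt

Cyclone Gilda: ΔP = 98; V ≈ 5.9 × 98^0.63 ≈ 106.00 kt.
Hurricane Guambe: ΔP = 78; V ≈ 6 × 78^0.633 ≈ 94.59 kt.
Difference ≈ 106.00 − 94.59 = 11.41 → 11 kt.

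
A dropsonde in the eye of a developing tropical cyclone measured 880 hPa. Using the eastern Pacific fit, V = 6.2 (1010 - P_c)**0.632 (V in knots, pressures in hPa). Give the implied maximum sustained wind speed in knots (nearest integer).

ΔP = 1010 − 880 = 130 hPa.
130^0.632 ≈ 21.678.
V ≈ 6.2 × 21.678 ≈ 134.4 kt.

134 kt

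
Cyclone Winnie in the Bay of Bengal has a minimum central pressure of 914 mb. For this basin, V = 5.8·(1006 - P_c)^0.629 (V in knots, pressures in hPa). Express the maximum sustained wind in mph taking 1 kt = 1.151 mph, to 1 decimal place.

ΔP = 1006 − 914 = 92 mb.
V ≈ 5.8 × 92^0.629 = 5.8 × 17.188 ≈ 99.690 kt.
99.690 × 1.151 ≈ 114.74 mph → 114.7 mph.

114.7 mph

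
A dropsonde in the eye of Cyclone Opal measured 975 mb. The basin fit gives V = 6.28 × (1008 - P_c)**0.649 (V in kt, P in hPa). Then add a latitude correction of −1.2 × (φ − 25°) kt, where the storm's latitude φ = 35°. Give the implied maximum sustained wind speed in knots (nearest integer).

49 kt

ΔP = 1008 − 975 = 33 mb.
33^0.649 ≈ 9.672.
V ≈ 6.28 × 9.672 ≈ 60.7 kt.
Latitude correction: −1.2 × (35 − 25) = -12 kt.
Corrected V ≈ 48.7 kt → 49 kt.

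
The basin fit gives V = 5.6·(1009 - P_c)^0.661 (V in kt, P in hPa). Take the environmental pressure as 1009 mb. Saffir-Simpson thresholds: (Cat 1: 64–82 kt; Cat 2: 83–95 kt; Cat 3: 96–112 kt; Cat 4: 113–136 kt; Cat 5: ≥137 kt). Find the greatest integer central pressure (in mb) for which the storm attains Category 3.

Category 3 begins at V = 96 kt.
Required ΔP = (96/5.6)^(1/0.661) = 17.143^1.513 ≈ 73.62 mb.
P_c ≤ 1009 − 73.62 = 935.38, so the highest integer P_c is 935 mb.

935 mb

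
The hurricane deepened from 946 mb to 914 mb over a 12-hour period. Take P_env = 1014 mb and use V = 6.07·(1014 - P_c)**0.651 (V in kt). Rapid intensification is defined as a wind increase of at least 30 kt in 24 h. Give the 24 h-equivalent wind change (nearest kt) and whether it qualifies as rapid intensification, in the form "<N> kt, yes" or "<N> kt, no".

54 kt, yes

V₁: ΔP = 68, V ≈ 6.07 × 68^0.651 ≈ 94.66 kt.
V₂: ΔP = 100, V ≈ 6.07 × 100^0.651 ≈ 121.67 kt.
ΔV over 12 h = 27.01 kt → 24 h equivalent = 27.01 × 24/12 ≈ 54.02 kt.
54 kt ≥ 30 kt ⇒ rapid intensification.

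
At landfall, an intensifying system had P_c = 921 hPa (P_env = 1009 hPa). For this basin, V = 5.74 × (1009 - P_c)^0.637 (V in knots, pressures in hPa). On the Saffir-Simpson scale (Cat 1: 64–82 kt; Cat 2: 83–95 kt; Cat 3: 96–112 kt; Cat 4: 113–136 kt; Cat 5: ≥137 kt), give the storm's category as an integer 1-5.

ΔP = 1009 − 921 = 88 hPa.
V ≈ 5.74 × 88^0.637 = 5.74 × 17.32 ≈ 99 kt.
99 kt falls in the Category 3 band.

3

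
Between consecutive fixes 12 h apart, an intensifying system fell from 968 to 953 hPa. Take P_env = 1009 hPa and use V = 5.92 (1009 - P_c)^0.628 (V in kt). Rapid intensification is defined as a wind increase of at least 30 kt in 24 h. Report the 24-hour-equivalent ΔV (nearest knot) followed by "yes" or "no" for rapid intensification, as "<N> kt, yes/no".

26 kt, no

V₁: ΔP = 41, V ≈ 5.92 × 41^0.628 ≈ 60.97 kt.
V₂: ΔP = 56, V ≈ 5.92 × 56^0.628 ≈ 74.16 kt.
ΔV over 12 h = 13.19 kt → 24 h equivalent = 13.19 × 24/12 ≈ 26.38 kt.
26 kt < 30 kt ⇒ not rapid intensification.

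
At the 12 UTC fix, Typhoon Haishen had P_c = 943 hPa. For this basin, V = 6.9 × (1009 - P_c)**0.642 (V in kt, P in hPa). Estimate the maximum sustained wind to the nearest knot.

102 kt

ΔP = 1009 − 943 = 66 hPa.
66^0.642 ≈ 14.728.
V ≈ 6.9 × 14.728 ≈ 101.6 kt.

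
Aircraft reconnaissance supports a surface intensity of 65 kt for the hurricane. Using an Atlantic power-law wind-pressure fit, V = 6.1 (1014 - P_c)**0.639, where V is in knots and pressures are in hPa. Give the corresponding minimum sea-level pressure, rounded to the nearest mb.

ΔP = (V / 6.1)^(1/0.639) = (65/6.1)^1.565.
65/6.1 = 10.656; 10.656^1.565 ≈ 40.56 mb.
P_c = 1014 − 40.56 = 973.44 ≈ 973 mb.

973 mb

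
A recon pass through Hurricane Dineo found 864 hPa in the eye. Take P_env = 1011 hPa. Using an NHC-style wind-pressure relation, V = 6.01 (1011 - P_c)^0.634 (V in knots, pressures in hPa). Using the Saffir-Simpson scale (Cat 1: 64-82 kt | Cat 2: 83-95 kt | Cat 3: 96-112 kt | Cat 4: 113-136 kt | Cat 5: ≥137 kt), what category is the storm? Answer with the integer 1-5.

ΔP = 1011 − 864 = 147 hPa.
V ≈ 6.01 × 147^0.634 = 6.01 × 23.66 ≈ 142 kt.
142 kt falls in the Category 5 band.

5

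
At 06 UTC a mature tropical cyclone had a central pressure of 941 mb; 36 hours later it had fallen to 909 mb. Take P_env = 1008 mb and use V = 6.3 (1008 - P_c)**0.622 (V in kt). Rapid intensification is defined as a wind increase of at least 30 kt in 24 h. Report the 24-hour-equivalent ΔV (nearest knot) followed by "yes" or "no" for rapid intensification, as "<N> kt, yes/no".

16 kt, no

V₁: ΔP = 67, V ≈ 6.3 × 67^0.622 ≈ 86.13 kt.
V₂: ΔP = 99, V ≈ 6.3 × 99^0.622 ≈ 109.81 kt.
ΔV over 36 h = 23.68 kt → 24 h equivalent = 23.68 × 24/36 ≈ 15.79 kt.
16 kt < 30 kt ⇒ not rapid intensification.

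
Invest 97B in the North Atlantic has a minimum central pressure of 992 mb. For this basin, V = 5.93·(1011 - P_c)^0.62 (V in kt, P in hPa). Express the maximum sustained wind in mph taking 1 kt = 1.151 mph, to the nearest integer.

42 mph

ΔP = 1011 − 992 = 19 mb.
V ≈ 5.93 × 19^0.62 = 5.93 × 6.206 ≈ 36.803 kt.
36.803 × 1.151 ≈ 42.36 mph → 42 mph.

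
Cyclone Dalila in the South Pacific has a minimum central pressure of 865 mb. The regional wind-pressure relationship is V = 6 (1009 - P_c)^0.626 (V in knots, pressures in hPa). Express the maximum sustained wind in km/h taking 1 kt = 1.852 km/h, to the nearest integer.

ΔP = 1009 − 865 = 144 mb.
V ≈ 6 × 144^0.626 = 6 × 22.446 ≈ 134.675 kt.
134.675 × 1.852 ≈ 249.42 km/h → 249 km/h.

249 km/h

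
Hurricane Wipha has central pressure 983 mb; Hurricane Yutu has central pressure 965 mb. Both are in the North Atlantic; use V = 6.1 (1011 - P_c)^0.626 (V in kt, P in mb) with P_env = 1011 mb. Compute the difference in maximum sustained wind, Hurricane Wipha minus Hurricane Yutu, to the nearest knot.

-18 kt

Hurricane Wipha: ΔP = 28; V ≈ 6.1 × 28^0.626 ≈ 49.12 kt.
Hurricane Yutu: ΔP = 46; V ≈ 6.1 × 46^0.626 ≈ 67.02 kt.
Difference ≈ 49.12 − 67.02 = -17.90 → -18 kt.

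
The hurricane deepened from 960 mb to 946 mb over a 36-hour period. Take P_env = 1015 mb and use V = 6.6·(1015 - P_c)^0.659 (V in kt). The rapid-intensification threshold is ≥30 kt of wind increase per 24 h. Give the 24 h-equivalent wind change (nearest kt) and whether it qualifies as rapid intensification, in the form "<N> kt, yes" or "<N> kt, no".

10 kt, no

V₁: ΔP = 55, V ≈ 6.6 × 55^0.659 ≈ 92.56 kt.
V₂: ΔP = 69, V ≈ 6.6 × 69^0.659 ≈ 107.48 kt.
ΔV over 36 h = 14.92 kt → 24 h equivalent = 14.92 × 24/36 ≈ 9.95 kt.
10 kt < 30 kt ⇒ not rapid intensification.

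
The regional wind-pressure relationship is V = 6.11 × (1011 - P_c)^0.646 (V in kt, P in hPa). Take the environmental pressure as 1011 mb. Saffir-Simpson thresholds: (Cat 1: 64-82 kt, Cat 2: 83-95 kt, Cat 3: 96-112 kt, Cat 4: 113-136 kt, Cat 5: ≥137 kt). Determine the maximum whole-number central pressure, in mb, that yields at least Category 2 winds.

954 mb

Category 2 begins at V = 83 kt.
Required ΔP = (83/6.11)^(1/0.646) = 13.584^1.548 ≈ 56.74 mb.
P_c ≤ 1011 − 56.74 = 954.26, so the highest integer P_c is 954 mb.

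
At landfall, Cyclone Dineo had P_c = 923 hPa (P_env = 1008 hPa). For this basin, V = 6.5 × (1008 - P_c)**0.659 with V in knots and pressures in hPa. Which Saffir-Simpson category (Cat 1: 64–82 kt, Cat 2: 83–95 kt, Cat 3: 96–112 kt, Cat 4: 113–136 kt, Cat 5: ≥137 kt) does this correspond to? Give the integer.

ΔP = 1008 − 923 = 85 hPa.
V ≈ 6.5 × 85^0.659 = 6.5 × 18.68 ≈ 121 kt.
121 kt falls in the Category 4 band.

4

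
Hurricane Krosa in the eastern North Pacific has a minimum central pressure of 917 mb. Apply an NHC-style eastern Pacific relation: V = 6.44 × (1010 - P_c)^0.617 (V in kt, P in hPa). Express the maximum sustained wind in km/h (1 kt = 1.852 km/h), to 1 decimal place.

195.5 km/h

ΔP = 1010 − 917 = 93 mb.
V ≈ 6.44 × 93^0.617 = 6.44 × 16.389 ≈ 105.546 kt.
105.546 × 1.852 ≈ 195.47 km/h → 195.5 km/h.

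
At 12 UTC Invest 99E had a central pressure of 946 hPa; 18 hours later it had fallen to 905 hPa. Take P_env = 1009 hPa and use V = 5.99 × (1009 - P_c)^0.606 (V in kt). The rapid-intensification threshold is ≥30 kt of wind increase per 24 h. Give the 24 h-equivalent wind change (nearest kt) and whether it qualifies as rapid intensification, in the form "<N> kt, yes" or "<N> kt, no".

V₁: ΔP = 63, V ≈ 5.99 × 63^0.606 ≈ 73.76 kt.
V₂: ΔP = 104, V ≈ 5.99 × 104^0.606 ≈ 99.94 kt.
ΔV over 18 h = 26.18 kt → 24 h equivalent = 26.18 × 24/18 ≈ 34.91 kt.
35 kt ≥ 30 kt ⇒ rapid intensification.

35 kt, yes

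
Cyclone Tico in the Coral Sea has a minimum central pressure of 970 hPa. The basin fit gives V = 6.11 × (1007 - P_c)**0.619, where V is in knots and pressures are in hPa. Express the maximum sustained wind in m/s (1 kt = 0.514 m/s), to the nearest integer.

29 m/s

ΔP = 1007 − 970 = 37 hPa.
V ≈ 6.11 × 37^0.619 = 6.11 × 9.348 ≈ 57.116 kt.
57.116 × 0.514 ≈ 29.36 m/s → 29 m/s.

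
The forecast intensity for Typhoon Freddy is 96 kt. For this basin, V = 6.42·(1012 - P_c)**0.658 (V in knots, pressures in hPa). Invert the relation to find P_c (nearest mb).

951 mb

ΔP = (V / 6.42)^(1/0.658) = (96/6.42)^1.520.
96/6.42 = 14.953; 14.953^1.520 ≈ 61.00 mb.
P_c = 1012 − 61.00 = 951.00 ≈ 951 mb.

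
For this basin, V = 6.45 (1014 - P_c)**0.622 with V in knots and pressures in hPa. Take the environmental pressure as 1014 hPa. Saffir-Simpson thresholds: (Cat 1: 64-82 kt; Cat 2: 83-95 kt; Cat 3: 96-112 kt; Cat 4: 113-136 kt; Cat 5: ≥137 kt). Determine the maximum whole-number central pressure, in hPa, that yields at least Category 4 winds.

Category 4 begins at V = 113 kt.
Required ΔP = (113/6.45)^(1/0.622) = 17.519^1.608 ≈ 99.82 hPa.
P_c ≤ 1014 − 99.82 = 914.18, so the highest integer P_c is 914 hPa.

914 hPa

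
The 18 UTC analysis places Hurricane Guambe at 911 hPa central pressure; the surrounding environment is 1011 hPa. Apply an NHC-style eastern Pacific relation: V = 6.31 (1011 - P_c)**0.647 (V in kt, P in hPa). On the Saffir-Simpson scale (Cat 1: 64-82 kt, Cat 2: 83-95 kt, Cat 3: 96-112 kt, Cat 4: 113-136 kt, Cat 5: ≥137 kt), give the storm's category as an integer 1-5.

ΔP = 1011 − 911 = 100 hPa.
V ≈ 6.31 × 100^0.647 = 6.31 × 19.68 ≈ 124 kt.
124 kt falls in the Category 4 band.

4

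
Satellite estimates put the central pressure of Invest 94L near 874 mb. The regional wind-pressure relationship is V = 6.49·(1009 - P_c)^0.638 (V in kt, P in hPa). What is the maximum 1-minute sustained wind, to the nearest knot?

ΔP = 1009 − 874 = 135 mb.
135^0.638 ≈ 22.864.
V ≈ 6.49 × 22.864 ≈ 148.4 kt.

148 kt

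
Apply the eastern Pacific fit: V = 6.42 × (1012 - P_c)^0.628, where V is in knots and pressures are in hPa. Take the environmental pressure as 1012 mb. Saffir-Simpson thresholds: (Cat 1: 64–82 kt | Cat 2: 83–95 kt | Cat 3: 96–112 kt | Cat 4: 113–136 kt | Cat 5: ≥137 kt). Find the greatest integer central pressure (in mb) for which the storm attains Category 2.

Category 2 begins at V = 83 kt.
Required ΔP = (83/6.42)^(1/0.628) = 12.928^1.592 ≈ 58.88 mb.
P_c ≤ 1012 − 58.88 = 953.12, so the highest integer P_c is 953 mb.

953 mb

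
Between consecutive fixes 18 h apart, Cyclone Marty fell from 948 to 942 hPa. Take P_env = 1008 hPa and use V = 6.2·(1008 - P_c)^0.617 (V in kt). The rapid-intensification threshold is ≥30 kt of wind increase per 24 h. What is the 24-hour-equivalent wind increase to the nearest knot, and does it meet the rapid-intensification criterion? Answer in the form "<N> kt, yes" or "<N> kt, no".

6 kt, no

V₁: ΔP = 60, V ≈ 6.2 × 60^0.617 ≈ 77.54 kt.
V₂: ΔP = 66, V ≈ 6.2 × 66^0.617 ≈ 82.23 kt.
ΔV over 18 h = 4.69 kt → 24 h equivalent = 4.69 × 24/18 ≈ 6.25 kt.
6 kt < 30 kt ⇒ not rapid intensification.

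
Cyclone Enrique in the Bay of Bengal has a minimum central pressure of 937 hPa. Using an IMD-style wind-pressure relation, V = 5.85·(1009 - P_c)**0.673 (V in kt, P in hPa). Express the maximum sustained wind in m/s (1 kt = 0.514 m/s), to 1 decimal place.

ΔP = 1009 − 937 = 72 hPa.
V ≈ 5.85 × 72^0.673 = 5.85 × 17.782 ≈ 104.026 kt.
104.026 × 0.514 ≈ 53.47 m/s → 53.5 m/s.

53.5 m/s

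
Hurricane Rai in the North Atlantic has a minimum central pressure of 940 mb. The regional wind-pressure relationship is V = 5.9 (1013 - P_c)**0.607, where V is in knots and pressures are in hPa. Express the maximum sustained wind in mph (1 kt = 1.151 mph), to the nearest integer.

ΔP = 1013 − 940 = 73 mb.
V ≈ 5.9 × 73^0.607 = 5.9 × 13.522 ≈ 79.779 kt.
79.779 × 1.151 ≈ 91.83 mph → 92 mph.

92 mph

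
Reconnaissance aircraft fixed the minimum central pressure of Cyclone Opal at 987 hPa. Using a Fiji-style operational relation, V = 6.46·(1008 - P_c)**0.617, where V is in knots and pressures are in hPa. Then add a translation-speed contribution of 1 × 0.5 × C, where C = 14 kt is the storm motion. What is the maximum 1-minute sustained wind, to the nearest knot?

ΔP = 1008 − 987 = 21 hPa.
21^0.617 ≈ 6.543.
V ≈ 6.46 × 6.543 ≈ 42.3 kt.
Translation term: 1 × 0.5 × 14 = 7 kt.
Corrected V ≈ 49.3 kt → 49 kt.

49 kt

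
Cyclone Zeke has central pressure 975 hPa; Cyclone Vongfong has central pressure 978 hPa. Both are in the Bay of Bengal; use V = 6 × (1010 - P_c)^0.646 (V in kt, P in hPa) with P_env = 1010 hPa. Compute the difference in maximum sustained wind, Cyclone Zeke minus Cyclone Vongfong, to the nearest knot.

3 kt

Cyclone Zeke: ΔP = 35; V ≈ 6 × 35^0.646 ≈ 59.65 kt.
Cyclone Vongfong: ΔP = 32; V ≈ 6 × 32^0.646 ≈ 56.30 kt.
Difference ≈ 59.65 − 56.30 = 3.35 → 3 kt.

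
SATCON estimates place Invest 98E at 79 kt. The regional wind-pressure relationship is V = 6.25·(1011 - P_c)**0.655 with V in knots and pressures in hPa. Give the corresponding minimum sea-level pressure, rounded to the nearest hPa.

ΔP = (V / 6.25)^(1/0.655) = (79/6.25)^1.527.
79/6.25 = 12.640; 12.640^1.527 ≈ 48.09 hPa.
P_c = 1011 − 48.09 = 962.91 ≈ 963 hPa.

963 hPa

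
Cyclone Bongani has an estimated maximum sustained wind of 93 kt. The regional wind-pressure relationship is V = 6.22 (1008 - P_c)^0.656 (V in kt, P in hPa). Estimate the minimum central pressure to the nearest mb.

ΔP = (V / 6.22)^(1/0.656) = (93/6.22)^1.524.
93/6.22 = 14.952; 14.952^1.524 ≈ 61.76 mb.
P_c = 1008 − 61.76 = 946.24 ≈ 946 mb.

946 mb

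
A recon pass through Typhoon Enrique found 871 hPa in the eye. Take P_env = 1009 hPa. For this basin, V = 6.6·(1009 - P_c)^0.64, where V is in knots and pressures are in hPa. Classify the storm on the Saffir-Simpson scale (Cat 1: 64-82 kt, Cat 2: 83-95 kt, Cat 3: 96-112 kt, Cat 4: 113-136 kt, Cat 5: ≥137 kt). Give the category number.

ΔP = 1009 − 871 = 138 hPa.
V ≈ 6.6 × 138^0.64 = 6.6 × 23.42 ≈ 155 kt.
155 kt falls in the Category 5 band.

5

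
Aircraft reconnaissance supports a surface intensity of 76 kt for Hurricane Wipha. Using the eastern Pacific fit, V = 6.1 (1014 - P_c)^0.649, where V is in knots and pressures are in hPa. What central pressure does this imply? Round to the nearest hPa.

ΔP = (V / 6.1)^(1/0.649) = (76/6.1)^1.541.
76/6.1 = 12.459; 12.459^1.541 ≈ 48.75 hPa.
P_c = 1014 − 48.75 = 965.25 ≈ 965 hPa.

965 hPa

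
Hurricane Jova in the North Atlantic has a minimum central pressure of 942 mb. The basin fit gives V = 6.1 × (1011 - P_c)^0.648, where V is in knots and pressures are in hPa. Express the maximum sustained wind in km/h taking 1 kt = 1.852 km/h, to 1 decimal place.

175.6 km/h

ΔP = 1011 − 942 = 69 mb.
V ≈ 6.1 × 69^0.648 = 6.1 × 15.544 ≈ 94.821 kt.
94.821 × 1.852 ≈ 175.61 km/h → 175.6 km/h.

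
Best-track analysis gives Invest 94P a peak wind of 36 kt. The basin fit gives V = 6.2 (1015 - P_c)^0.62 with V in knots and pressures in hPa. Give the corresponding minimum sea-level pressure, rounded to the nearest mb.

998 mb

ΔP = (V / 6.2)^(1/0.62) = (36/6.2)^1.613.
36/6.2 = 5.806; 5.806^1.613 ≈ 17.07 mb.
P_c = 1015 − 17.07 = 997.93 ≈ 998 mb.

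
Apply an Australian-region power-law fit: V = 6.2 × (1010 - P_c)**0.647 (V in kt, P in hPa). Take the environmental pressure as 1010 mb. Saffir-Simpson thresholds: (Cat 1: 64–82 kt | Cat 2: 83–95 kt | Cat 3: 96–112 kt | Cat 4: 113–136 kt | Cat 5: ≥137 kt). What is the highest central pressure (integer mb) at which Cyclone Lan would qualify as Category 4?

Category 4 begins at V = 113 kt.
Required ΔP = (113/6.2)^(1/0.647) = 18.226^1.546 ≈ 88.82 mb.
P_c ≤ 1010 − 88.82 = 921.18, so the highest integer P_c is 921 mb.

921 mb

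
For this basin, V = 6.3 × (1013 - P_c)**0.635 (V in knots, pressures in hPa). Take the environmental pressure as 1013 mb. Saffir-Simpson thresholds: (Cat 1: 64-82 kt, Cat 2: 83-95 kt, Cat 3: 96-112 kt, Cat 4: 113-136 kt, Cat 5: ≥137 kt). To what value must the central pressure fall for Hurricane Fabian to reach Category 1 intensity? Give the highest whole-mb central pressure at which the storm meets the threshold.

974 mb

Category 1 begins at V = 64 kt.
Required ΔP = (64/6.3)^(1/0.635) = 10.159^1.575 ≈ 38.51 mb.
P_c ≤ 1013 − 38.51 = 974.49, so the highest integer P_c is 974 mb.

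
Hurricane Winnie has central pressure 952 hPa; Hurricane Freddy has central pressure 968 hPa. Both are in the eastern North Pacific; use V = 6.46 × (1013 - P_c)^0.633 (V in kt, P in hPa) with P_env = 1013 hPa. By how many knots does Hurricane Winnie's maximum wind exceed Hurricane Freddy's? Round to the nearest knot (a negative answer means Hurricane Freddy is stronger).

15 kt

Hurricane Winnie: ΔP = 61; V ≈ 6.46 × 61^0.633 ≈ 87.17 kt.
Hurricane Freddy: ΔP = 45; V ≈ 6.46 × 45^0.633 ≈ 71.90 kt.
Difference ≈ 87.17 − 71.90 = 15.27 → 15 kt.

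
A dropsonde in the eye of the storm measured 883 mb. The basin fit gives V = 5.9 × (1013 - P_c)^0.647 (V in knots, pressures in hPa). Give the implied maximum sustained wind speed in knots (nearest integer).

138 kt

ΔP = 1013 − 883 = 130 mb.
130^0.647 ≈ 23.320.
V ≈ 5.9 × 23.320 ≈ 137.6 kt.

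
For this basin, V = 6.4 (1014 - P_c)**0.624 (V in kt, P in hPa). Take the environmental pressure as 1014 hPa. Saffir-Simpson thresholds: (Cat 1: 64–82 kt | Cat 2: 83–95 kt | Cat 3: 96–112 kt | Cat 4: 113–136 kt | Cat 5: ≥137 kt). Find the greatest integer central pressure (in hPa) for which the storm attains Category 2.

Category 2 begins at V = 83 kt.
Required ΔP = (83/6.4)^(1/0.624) = 12.969^1.603 ≈ 60.74 hPa.
P_c ≤ 1014 − 60.74 = 953.26, so the highest integer P_c is 953 hPa.

953 hPa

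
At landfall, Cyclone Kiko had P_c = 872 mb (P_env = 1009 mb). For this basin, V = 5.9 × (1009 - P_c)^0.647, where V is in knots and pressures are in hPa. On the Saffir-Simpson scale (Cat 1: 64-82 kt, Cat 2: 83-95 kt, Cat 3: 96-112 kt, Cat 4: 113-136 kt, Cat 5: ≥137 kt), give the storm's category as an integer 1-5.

5

ΔP = 1009 − 872 = 137 mb.
V ≈ 5.9 × 137^0.647 = 5.9 × 24.12 ≈ 142 kt.
142 kt falls in the Category 5 band.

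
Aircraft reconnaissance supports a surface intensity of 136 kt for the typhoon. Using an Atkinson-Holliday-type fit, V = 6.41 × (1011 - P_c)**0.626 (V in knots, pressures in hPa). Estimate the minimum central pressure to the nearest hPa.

ΔP = (V / 6.41)^(1/0.626) = (136/6.41)^1.597.
136/6.41 = 21.217; 21.217^1.597 ≈ 131.61 hPa.
P_c = 1011 − 131.61 = 879.39 ≈ 879 hPa.

879 hPa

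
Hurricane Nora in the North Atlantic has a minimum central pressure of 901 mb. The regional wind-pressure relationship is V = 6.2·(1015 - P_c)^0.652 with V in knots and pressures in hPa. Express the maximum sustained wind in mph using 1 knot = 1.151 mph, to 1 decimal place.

156.5 mph

ΔP = 1015 − 901 = 114 mb.
V ≈ 6.2 × 114^0.652 = 6.2 × 21.933 ≈ 135.986 kt.
135.986 × 1.151 ≈ 156.52 mph → 156.5 mph.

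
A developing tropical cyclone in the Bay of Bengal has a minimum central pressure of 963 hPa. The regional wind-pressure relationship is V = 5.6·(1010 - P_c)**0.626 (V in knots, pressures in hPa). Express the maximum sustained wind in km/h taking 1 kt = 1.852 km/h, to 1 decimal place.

115.5 km/h

ΔP = 1010 − 963 = 47 hPa.
V ≈ 5.6 × 47^0.626 = 5.6 × 11.136 ≈ 62.362 kt.
62.362 × 1.852 ≈ 115.49 km/h → 115.5 km/h.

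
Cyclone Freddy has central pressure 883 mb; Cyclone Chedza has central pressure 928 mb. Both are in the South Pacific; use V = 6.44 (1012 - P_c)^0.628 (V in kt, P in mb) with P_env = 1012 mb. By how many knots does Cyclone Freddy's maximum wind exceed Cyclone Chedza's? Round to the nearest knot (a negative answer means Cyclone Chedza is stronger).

32 kt

Cyclone Freddy: ΔP = 129; V ≈ 6.44 × 129^0.628 ≈ 136.25 kt.
Cyclone Chedza: ΔP = 84; V ≈ 6.44 × 84^0.628 ≈ 104.07 kt.
Difference ≈ 136.25 − 104.07 = 32.18 → 32 kt.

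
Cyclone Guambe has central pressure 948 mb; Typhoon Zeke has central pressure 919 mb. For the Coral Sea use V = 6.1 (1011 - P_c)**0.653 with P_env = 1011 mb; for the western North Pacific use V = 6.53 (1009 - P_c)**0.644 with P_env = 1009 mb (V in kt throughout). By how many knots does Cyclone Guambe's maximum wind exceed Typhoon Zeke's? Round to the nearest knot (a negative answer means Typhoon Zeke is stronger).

Cyclone Guambe: ΔP = 63; V ≈ 6.1 × 63^0.653 ≈ 91.26 kt.
Typhoon Zeke: ΔP = 90; V ≈ 6.53 × 90^0.644 ≈ 118.43 kt.
Difference ≈ 91.26 − 118.43 = -27.17 → -27 kt.

-27 kt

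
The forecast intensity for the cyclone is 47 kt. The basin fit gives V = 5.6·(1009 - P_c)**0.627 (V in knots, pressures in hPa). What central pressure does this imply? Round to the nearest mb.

979 mb

ΔP = (V / 5.6)^(1/0.627) = (47/5.6)^1.595.
47/5.6 = 8.393; 8.393^1.595 ≈ 29.75 mb.
P_c = 1009 − 29.75 = 979.25 ≈ 979 mb.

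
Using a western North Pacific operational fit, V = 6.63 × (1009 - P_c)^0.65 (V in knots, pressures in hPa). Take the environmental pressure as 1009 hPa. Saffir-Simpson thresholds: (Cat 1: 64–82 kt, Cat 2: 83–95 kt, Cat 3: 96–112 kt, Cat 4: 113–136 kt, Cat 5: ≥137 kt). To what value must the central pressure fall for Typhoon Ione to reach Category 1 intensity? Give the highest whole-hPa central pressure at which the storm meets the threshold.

Category 1 begins at V = 64 kt.
Required ΔP = (64/6.63)^(1/0.65) = 9.653^1.538 ≈ 32.72 hPa.
P_c ≤ 1009 − 32.72 = 976.28, so the highest integer P_c is 976 hPa.

976 hPa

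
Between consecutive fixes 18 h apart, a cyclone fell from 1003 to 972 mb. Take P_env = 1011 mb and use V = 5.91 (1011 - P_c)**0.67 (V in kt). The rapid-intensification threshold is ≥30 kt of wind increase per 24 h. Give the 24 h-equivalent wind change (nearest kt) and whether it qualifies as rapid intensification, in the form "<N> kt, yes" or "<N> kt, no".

V₁: ΔP = 8, V ≈ 5.91 × 8^0.67 ≈ 23.80 kt.
V₂: ΔP = 39, V ≈ 5.91 × 39^0.67 ≈ 68.80 kt.
ΔV over 18 h = 45.00 kt → 24 h equivalent = 45.00 × 24/18 ≈ 60.00 kt.
60 kt ≥ 30 kt ⇒ rapid intensification.

60 kt, yes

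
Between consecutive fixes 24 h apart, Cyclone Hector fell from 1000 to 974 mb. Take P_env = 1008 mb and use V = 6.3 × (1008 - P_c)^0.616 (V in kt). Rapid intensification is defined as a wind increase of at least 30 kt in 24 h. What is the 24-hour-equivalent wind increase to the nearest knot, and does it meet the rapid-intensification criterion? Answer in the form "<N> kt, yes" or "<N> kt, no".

33 kt, yes

V₁: ΔP = 8, V ≈ 6.3 × 8^0.616 ≈ 22.68 kt.
V₂: ΔP = 34, V ≈ 6.3 × 34^0.616 ≈ 55.30 kt.
ΔV over 24 h = 32.62 kt → 24 h equivalent = 32.62 × 24/24 ≈ 32.62 kt.
33 kt ≥ 30 kt ⇒ rapid intensification.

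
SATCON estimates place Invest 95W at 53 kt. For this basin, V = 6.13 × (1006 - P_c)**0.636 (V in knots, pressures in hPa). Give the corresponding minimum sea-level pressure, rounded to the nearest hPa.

ΔP = (V / 6.13)^(1/0.636) = (53/6.13)^1.572.
53/6.13 = 8.646; 8.646^1.572 ≈ 29.72 hPa.
P_c = 1006 − 29.72 = 976.28 ≈ 976 hPa.

976 hPa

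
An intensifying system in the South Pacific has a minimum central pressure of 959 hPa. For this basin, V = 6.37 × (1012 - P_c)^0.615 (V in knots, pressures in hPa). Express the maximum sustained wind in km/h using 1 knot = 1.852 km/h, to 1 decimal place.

ΔP = 1012 − 959 = 53 hPa.
V ≈ 6.37 × 53^0.615 = 6.37 × 11.493 ≈ 73.210 kt.
73.210 × 1.852 ≈ 135.58 km/h → 135.6 km/h.

135.6 km/h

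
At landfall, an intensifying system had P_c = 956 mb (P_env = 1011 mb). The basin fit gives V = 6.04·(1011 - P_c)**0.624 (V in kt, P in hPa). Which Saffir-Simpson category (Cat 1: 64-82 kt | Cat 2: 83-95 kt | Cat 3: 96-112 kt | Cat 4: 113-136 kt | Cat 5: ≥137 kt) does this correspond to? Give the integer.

1

ΔP = 1011 − 956 = 55 mb.
V ≈ 6.04 × 55^0.624 = 6.04 × 12.19 ≈ 74 kt.
74 kt falls in the Category 1 band.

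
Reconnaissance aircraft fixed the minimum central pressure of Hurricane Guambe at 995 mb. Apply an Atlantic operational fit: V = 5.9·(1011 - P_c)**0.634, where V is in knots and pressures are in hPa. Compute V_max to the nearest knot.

ΔP = 1011 − 995 = 16 mb.
16^0.634 ≈ 5.800.
V ≈ 5.9 × 5.800 ≈ 34.2 kt.

34 kt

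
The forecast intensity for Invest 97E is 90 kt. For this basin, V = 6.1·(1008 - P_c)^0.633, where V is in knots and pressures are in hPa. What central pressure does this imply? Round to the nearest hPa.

ΔP = (V / 6.1)^(1/0.633) = (90/6.1)^1.580.
90/6.1 = 14.754; 14.754^1.580 ≈ 70.25 hPa.
P_c = 1008 − 70.25 = 937.75 ≈ 938 hPa.

938 hPa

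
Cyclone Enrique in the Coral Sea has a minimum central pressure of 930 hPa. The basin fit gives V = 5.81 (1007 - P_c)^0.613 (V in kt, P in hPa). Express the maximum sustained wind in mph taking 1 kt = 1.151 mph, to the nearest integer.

96 mph

ΔP = 1007 − 930 = 77 hPa.
V ≈ 5.81 × 77^0.613 = 5.81 × 14.336 ≈ 83.290 kt.
83.290 × 1.151 ≈ 95.87 mph → 96 mph.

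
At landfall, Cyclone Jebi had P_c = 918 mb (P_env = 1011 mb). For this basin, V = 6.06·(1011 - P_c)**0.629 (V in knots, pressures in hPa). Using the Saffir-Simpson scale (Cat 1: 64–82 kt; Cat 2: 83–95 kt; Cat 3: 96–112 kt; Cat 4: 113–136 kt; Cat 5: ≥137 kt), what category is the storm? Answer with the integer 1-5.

ΔP = 1011 − 918 = 93 mb.
V ≈ 6.06 × 93^0.629 = 6.06 × 17.31 ≈ 105 kt.
105 kt falls in the Category 3 band.

3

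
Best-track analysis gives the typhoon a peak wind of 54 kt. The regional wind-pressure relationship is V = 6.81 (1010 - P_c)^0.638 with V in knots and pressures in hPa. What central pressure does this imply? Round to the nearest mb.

ΔP = (V / 6.81)^(1/0.638) = (54/6.81)^1.567.
54/6.81 = 7.930; 7.930^1.567 ≈ 25.67 mb.
P_c = 1010 − 25.67 = 984.33 ≈ 984 mb.

984 mb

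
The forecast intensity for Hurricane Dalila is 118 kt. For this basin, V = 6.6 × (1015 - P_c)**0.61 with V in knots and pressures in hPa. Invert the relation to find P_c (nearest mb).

ΔP = (V / 6.6)^(1/0.61) = (118/6.6)^1.639.
118/6.6 = 17.879; 17.879^1.639 ≈ 112.98 mb.
P_c = 1015 − 112.98 = 902.02 ≈ 902 mb.

902 mb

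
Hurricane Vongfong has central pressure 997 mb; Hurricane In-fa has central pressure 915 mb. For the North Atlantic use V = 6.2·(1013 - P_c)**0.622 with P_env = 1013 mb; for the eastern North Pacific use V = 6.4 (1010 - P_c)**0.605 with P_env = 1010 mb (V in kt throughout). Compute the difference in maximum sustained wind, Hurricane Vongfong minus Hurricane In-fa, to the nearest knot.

Hurricane Vongfong: ΔP = 16; V ≈ 6.2 × 16^0.622 ≈ 34.78 kt.
Hurricane In-fa: ΔP = 95; V ≈ 6.4 × 95^0.605 ≈ 100.62 kt.
Difference ≈ 34.78 − 100.62 = -65.84 → -66 kt.

-66 kt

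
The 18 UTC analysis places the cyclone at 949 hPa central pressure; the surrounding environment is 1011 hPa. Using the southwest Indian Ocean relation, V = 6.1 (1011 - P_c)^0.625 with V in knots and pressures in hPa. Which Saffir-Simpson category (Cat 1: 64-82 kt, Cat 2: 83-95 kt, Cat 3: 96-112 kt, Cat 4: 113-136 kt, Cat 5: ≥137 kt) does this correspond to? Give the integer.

1

ΔP = 1011 − 949 = 62 hPa.
V ≈ 6.1 × 62^0.625 = 6.1 × 13.19 ≈ 80 kt.
80 kt falls in the Category 1 band.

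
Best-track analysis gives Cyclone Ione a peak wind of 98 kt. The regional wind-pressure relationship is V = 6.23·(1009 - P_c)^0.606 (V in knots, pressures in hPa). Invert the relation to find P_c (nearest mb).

ΔP = (V / 6.23)^(1/0.606) = (98/6.23)^1.650.
98/6.23 = 15.730; 15.730^1.650 ≈ 94.37 mb.
P_c = 1009 − 94.37 = 914.63 ≈ 915 mb.

915 mb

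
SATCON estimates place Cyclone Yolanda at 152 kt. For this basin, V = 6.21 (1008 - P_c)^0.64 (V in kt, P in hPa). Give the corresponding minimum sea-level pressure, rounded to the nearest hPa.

860 hPa

ΔP = (V / 6.21)^(1/0.64) = (152/6.21)^1.562.
152/6.21 = 24.477; 24.477^1.562 ≈ 147.89 hPa.
P_c = 1008 − 147.89 = 860.11 ≈ 860 hPa.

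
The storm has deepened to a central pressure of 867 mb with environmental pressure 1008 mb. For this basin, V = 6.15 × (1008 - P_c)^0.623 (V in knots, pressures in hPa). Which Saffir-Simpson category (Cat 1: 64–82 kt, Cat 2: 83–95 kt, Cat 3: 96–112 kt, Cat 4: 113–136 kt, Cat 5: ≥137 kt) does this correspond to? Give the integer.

ΔP = 1008 − 867 = 141 mb.
V ≈ 6.15 × 141^0.623 = 6.15 × 21.83 ≈ 134 kt.
134 kt falls in the Category 4 band.

4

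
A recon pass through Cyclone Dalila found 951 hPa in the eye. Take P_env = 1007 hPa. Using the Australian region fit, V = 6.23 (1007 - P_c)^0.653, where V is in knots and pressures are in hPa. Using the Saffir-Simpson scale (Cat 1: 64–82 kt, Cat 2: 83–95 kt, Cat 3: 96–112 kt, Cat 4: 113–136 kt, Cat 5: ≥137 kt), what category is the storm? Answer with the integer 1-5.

ΔP = 1007 − 951 = 56 hPa.
V ≈ 6.23 × 56^0.653 = 6.23 × 13.85 ≈ 86 kt.
86 kt falls in the Category 2 band.

2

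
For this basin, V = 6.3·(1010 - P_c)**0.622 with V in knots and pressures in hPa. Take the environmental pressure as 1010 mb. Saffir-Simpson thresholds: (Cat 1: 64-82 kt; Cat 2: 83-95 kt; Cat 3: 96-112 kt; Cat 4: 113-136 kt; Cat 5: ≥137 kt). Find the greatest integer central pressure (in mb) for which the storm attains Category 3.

930 mb

Category 3 begins at V = 96 kt.
Required ΔP = (96/6.3)^(1/0.622) = 15.238^1.608 ≈ 79.77 mb.
P_c ≤ 1010 − 79.77 = 930.23, so the highest integer P_c is 930 mb.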